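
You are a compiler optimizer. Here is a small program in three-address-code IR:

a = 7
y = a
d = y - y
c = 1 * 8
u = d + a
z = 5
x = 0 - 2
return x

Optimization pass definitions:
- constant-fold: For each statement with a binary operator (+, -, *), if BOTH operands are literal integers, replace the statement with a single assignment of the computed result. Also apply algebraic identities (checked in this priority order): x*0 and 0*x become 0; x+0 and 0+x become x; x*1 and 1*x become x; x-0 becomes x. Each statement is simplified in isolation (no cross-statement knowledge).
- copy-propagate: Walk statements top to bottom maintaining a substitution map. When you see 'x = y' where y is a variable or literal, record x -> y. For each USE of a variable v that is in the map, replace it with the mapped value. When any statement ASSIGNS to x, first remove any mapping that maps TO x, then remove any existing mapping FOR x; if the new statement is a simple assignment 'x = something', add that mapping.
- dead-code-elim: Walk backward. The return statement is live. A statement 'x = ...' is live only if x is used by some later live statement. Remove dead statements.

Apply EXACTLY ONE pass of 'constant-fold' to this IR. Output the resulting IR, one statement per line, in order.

Answer: a = 7
y = a
d = y - y
c = 8
u = d + a
z = 5
x = -2
return x

Derivation:
Applying constant-fold statement-by-statement:
  [1] a = 7  (unchanged)
  [2] y = a  (unchanged)
  [3] d = y - y  (unchanged)
  [4] c = 1 * 8  -> c = 8
  [5] u = d + a  (unchanged)
  [6] z = 5  (unchanged)
  [7] x = 0 - 2  -> x = -2
  [8] return x  (unchanged)
Result (8 stmts):
  a = 7
  y = a
  d = y - y
  c = 8
  u = d + a
  z = 5
  x = -2
  return x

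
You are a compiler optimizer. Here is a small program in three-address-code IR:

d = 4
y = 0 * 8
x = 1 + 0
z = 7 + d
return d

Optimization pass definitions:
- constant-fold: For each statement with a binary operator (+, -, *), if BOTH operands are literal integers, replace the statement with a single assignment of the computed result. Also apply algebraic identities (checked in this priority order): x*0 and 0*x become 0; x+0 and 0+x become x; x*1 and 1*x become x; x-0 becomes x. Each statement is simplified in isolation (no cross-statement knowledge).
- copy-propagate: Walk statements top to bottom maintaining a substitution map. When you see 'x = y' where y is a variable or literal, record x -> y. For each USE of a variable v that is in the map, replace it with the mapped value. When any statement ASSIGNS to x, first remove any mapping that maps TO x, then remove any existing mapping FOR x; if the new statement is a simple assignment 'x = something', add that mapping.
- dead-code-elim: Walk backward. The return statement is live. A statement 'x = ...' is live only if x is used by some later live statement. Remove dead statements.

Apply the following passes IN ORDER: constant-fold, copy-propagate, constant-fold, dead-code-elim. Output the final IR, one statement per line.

Answer: return 4

Derivation:
Initial IR:
  d = 4
  y = 0 * 8
  x = 1 + 0
  z = 7 + d
  return d
After constant-fold (5 stmts):
  d = 4
  y = 0
  x = 1
  z = 7 + d
  return d
After copy-propagate (5 stmts):
  d = 4
  y = 0
  x = 1
  z = 7 + 4
  return 4
After constant-fold (5 stmts):
  d = 4
  y = 0
  x = 1
  z = 11
  return 4
After dead-code-elim (1 stmts):
  return 4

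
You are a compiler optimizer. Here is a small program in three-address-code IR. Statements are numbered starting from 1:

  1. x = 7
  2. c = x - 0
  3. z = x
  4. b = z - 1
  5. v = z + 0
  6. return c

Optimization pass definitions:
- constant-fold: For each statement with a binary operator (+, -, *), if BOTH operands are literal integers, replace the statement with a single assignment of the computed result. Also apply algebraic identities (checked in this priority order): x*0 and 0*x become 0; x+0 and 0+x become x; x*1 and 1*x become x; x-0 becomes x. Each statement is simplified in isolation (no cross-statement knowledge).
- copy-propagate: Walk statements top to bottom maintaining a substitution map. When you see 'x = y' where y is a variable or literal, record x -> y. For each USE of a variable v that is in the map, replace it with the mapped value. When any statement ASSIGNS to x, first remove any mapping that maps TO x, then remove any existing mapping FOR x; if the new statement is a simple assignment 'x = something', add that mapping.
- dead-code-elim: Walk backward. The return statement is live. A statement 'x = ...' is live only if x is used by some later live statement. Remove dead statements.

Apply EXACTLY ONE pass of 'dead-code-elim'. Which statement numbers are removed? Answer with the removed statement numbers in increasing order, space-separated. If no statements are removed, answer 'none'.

Backward liveness scan:
Stmt 1 'x = 7': KEEP (x is live); live-in = []
Stmt 2 'c = x - 0': KEEP (c is live); live-in = ['x']
Stmt 3 'z = x': DEAD (z not in live set ['c'])
Stmt 4 'b = z - 1': DEAD (b not in live set ['c'])
Stmt 5 'v = z + 0': DEAD (v not in live set ['c'])
Stmt 6 'return c': KEEP (return); live-in = ['c']
Removed statement numbers: [3, 4, 5]
Surviving IR:
  x = 7
  c = x - 0
  return c

Answer: 3 4 5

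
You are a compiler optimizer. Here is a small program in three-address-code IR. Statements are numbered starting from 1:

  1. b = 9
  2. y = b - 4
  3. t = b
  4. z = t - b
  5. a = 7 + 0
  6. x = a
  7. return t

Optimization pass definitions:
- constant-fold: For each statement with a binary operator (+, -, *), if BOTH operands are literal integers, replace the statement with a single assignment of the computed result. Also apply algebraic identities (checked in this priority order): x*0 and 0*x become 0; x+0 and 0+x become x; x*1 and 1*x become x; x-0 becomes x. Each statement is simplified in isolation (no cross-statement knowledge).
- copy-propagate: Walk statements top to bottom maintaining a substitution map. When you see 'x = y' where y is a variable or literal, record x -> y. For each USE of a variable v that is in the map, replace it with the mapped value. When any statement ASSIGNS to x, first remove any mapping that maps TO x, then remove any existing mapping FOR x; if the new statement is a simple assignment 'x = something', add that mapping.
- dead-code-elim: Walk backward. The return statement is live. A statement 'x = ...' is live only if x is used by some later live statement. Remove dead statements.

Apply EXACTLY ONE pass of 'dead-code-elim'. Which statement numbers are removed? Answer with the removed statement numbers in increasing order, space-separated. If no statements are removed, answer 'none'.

Backward liveness scan:
Stmt 1 'b = 9': KEEP (b is live); live-in = []
Stmt 2 'y = b - 4': DEAD (y not in live set ['b'])
Stmt 3 't = b': KEEP (t is live); live-in = ['b']
Stmt 4 'z = t - b': DEAD (z not in live set ['t'])
Stmt 5 'a = 7 + 0': DEAD (a not in live set ['t'])
Stmt 6 'x = a': DEAD (x not in live set ['t'])
Stmt 7 'return t': KEEP (return); live-in = ['t']
Removed statement numbers: [2, 4, 5, 6]
Surviving IR:
  b = 9
  t = b
  return t

Answer: 2 4 5 6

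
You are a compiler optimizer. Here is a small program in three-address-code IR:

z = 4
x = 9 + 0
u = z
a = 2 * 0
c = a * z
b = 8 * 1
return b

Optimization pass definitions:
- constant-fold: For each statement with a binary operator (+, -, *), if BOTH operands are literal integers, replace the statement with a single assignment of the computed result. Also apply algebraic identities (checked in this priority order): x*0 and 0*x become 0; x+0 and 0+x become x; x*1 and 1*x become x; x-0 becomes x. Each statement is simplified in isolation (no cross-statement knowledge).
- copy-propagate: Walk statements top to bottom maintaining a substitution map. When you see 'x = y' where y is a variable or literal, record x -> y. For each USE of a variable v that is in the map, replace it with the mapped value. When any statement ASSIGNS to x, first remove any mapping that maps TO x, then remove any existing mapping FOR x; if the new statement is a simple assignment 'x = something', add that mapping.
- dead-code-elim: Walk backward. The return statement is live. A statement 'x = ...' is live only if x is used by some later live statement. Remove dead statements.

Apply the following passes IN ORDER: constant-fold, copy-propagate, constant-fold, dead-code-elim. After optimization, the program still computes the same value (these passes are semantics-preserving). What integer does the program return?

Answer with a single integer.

Initial IR:
  z = 4
  x = 9 + 0
  u = z
  a = 2 * 0
  c = a * z
  b = 8 * 1
  return b
After constant-fold (7 stmts):
  z = 4
  x = 9
  u = z
  a = 0
  c = a * z
  b = 8
  return b
After copy-propagate (7 stmts):
  z = 4
  x = 9
  u = 4
  a = 0
  c = 0 * 4
  b = 8
  return 8
After constant-fold (7 stmts):
  z = 4
  x = 9
  u = 4
  a = 0
  c = 0
  b = 8
  return 8
After dead-code-elim (1 stmts):
  return 8
Evaluate:
  z = 4  =>  z = 4
  x = 9 + 0  =>  x = 9
  u = z  =>  u = 4
  a = 2 * 0  =>  a = 0
  c = a * z  =>  c = 0
  b = 8 * 1  =>  b = 8
  return b = 8

Answer: 8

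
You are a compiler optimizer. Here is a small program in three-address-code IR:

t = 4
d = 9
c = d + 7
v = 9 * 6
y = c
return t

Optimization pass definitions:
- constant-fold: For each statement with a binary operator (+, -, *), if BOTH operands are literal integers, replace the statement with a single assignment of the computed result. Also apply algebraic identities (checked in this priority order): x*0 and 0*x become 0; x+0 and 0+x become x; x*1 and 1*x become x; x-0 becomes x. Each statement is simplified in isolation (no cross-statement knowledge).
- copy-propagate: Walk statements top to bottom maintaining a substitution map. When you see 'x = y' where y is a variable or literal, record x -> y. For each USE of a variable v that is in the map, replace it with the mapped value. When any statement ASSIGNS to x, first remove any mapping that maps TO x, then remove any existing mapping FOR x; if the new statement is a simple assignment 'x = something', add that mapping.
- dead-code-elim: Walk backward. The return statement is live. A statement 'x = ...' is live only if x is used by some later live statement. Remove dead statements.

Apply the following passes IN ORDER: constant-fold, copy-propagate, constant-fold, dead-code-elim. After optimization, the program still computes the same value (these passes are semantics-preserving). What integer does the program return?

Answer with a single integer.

Answer: 4

Derivation:
Initial IR:
  t = 4
  d = 9
  c = d + 7
  v = 9 * 6
  y = c
  return t
After constant-fold (6 stmts):
  t = 4
  d = 9
  c = d + 7
  v = 54
  y = c
  return t
After copy-propagate (6 stmts):
  t = 4
  d = 9
  c = 9 + 7
  v = 54
  y = c
  return 4
After constant-fold (6 stmts):
  t = 4
  d = 9
  c = 16
  v = 54
  y = c
  return 4
After dead-code-elim (1 stmts):
  return 4
Evaluate:
  t = 4  =>  t = 4
  d = 9  =>  d = 9
  c = d + 7  =>  c = 16
  v = 9 * 6  =>  v = 54
  y = c  =>  y = 16
  return t = 4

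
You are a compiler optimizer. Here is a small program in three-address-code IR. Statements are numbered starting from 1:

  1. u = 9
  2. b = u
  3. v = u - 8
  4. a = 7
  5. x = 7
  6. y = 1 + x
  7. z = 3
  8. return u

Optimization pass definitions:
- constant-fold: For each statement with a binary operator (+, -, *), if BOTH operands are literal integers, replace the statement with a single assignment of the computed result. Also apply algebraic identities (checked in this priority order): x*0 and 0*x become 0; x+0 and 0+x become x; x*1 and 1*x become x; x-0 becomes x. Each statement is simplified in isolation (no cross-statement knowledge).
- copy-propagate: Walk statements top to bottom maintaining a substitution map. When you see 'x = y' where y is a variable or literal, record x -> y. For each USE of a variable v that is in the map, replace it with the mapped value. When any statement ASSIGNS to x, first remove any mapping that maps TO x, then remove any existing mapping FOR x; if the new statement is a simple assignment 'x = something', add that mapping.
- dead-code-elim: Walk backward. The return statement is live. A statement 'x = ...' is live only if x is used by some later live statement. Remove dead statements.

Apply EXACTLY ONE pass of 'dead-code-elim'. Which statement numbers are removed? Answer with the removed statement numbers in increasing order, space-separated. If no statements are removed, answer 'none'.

Backward liveness scan:
Stmt 1 'u = 9': KEEP (u is live); live-in = []
Stmt 2 'b = u': DEAD (b not in live set ['u'])
Stmt 3 'v = u - 8': DEAD (v not in live set ['u'])
Stmt 4 'a = 7': DEAD (a not in live set ['u'])
Stmt 5 'x = 7': DEAD (x not in live set ['u'])
Stmt 6 'y = 1 + x': DEAD (y not in live set ['u'])
Stmt 7 'z = 3': DEAD (z not in live set ['u'])
Stmt 8 'return u': KEEP (return); live-in = ['u']
Removed statement numbers: [2, 3, 4, 5, 6, 7]
Surviving IR:
  u = 9
  return u

Answer: 2 3 4 5 6 7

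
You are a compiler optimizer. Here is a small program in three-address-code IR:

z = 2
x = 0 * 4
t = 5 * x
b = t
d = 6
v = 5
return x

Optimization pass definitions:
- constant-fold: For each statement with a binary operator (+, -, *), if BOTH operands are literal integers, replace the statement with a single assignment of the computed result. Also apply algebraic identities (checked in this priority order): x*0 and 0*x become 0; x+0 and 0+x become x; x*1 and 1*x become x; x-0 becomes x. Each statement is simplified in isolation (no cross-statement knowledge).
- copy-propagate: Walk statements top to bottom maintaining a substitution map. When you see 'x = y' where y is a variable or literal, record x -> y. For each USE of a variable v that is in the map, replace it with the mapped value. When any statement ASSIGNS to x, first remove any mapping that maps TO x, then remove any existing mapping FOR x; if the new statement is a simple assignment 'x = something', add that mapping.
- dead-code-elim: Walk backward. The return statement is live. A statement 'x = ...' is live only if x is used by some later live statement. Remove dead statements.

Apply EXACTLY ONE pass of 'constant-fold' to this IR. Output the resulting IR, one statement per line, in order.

Answer: z = 2
x = 0
t = 5 * x
b = t
d = 6
v = 5
return x

Derivation:
Applying constant-fold statement-by-statement:
  [1] z = 2  (unchanged)
  [2] x = 0 * 4  -> x = 0
  [3] t = 5 * x  (unchanged)
  [4] b = t  (unchanged)
  [5] d = 6  (unchanged)
  [6] v = 5  (unchanged)
  [7] return x  (unchanged)
Result (7 stmts):
  z = 2
  x = 0
  t = 5 * x
  b = t
  d = 6
  v = 5
  return x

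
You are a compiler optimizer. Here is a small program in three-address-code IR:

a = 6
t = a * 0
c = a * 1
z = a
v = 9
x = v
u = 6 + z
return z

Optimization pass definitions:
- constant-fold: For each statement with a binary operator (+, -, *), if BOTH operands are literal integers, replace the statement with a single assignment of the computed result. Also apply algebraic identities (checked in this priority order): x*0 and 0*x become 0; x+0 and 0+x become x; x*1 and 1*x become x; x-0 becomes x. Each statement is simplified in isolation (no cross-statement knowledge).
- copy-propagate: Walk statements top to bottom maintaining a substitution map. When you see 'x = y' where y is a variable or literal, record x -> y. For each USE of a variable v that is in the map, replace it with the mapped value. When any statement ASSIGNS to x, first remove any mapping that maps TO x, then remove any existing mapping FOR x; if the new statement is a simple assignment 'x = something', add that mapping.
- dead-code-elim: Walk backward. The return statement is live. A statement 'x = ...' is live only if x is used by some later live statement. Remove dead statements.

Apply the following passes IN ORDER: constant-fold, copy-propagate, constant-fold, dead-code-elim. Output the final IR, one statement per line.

Initial IR:
  a = 6
  t = a * 0
  c = a * 1
  z = a
  v = 9
  x = v
  u = 6 + z
  return z
After constant-fold (8 stmts):
  a = 6
  t = 0
  c = a
  z = a
  v = 9
  x = v
  u = 6 + z
  return z
After copy-propagate (8 stmts):
  a = 6
  t = 0
  c = 6
  z = 6
  v = 9
  x = 9
  u = 6 + 6
  return 6
After constant-fold (8 stmts):
  a = 6
  t = 0
  c = 6
  z = 6
  v = 9
  x = 9
  u = 12
  return 6
After dead-code-elim (1 stmts):
  return 6

Answer: return 6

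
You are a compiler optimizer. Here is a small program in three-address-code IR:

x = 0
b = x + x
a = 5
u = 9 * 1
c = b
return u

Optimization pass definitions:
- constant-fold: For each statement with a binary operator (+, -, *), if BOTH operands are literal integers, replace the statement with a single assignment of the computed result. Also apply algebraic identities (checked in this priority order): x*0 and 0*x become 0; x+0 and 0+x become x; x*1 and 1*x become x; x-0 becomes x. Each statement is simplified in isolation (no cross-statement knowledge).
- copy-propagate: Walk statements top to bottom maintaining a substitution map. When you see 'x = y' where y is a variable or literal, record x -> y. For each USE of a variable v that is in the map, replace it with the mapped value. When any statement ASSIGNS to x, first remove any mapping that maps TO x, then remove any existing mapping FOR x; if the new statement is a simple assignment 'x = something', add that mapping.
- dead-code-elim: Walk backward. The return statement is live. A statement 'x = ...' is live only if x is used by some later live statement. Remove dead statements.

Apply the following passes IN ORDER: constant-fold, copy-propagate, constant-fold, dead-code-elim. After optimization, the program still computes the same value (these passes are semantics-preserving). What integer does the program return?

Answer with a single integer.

Answer: 9

Derivation:
Initial IR:
  x = 0
  b = x + x
  a = 5
  u = 9 * 1
  c = b
  return u
After constant-fold (6 stmts):
  x = 0
  b = x + x
  a = 5
  u = 9
  c = b
  return u
After copy-propagate (6 stmts):
  x = 0
  b = 0 + 0
  a = 5
  u = 9
  c = b
  return 9
After constant-fold (6 stmts):
  x = 0
  b = 0
  a = 5
  u = 9
  c = b
  return 9
After dead-code-elim (1 stmts):
  return 9
Evaluate:
  x = 0  =>  x = 0
  b = x + x  =>  b = 0
  a = 5  =>  a = 5
  u = 9 * 1  =>  u = 9
  c = b  =>  c = 0
  return u = 9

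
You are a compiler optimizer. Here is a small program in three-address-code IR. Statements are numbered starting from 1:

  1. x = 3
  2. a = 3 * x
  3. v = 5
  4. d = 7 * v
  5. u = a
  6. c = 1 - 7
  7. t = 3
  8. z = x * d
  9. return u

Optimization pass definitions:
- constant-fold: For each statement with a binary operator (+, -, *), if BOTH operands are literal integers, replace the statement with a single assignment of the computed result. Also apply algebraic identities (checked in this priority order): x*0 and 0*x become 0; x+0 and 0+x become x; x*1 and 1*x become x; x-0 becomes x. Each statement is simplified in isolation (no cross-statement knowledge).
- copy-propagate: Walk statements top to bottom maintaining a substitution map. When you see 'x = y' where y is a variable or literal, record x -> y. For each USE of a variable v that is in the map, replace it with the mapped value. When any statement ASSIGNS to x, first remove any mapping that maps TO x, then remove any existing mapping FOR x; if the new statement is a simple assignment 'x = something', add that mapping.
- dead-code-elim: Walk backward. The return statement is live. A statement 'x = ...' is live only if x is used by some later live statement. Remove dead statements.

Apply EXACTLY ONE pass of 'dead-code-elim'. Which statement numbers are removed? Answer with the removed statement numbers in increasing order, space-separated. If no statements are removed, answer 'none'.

Backward liveness scan:
Stmt 1 'x = 3': KEEP (x is live); live-in = []
Stmt 2 'a = 3 * x': KEEP (a is live); live-in = ['x']
Stmt 3 'v = 5': DEAD (v not in live set ['a'])
Stmt 4 'd = 7 * v': DEAD (d not in live set ['a'])
Stmt 5 'u = a': KEEP (u is live); live-in = ['a']
Stmt 6 'c = 1 - 7': DEAD (c not in live set ['u'])
Stmt 7 't = 3': DEAD (t not in live set ['u'])
Stmt 8 'z = x * d': DEAD (z not in live set ['u'])
Stmt 9 'return u': KEEP (return); live-in = ['u']
Removed statement numbers: [3, 4, 6, 7, 8]
Surviving IR:
  x = 3
  a = 3 * x
  u = a
  return u

Answer: 3 4 6 7 8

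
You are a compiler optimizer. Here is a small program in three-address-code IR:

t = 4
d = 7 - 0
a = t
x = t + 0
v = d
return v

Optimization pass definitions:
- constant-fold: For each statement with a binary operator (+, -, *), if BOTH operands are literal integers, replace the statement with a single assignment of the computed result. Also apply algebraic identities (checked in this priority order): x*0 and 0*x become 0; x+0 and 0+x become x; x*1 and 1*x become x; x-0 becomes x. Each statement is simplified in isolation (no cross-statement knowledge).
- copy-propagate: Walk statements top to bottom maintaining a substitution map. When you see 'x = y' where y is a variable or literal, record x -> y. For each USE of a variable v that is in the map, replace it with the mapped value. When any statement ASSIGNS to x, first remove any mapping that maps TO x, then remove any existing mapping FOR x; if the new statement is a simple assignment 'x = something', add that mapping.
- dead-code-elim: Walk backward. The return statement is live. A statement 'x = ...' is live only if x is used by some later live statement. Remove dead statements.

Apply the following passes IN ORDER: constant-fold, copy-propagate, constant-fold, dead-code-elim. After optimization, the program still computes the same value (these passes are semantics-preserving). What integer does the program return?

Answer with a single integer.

Answer: 7

Derivation:
Initial IR:
  t = 4
  d = 7 - 0
  a = t
  x = t + 0
  v = d
  return v
After constant-fold (6 stmts):
  t = 4
  d = 7
  a = t
  x = t
  v = d
  return v
After copy-propagate (6 stmts):
  t = 4
  d = 7
  a = 4
  x = 4
  v = 7
  return 7
After constant-fold (6 stmts):
  t = 4
  d = 7
  a = 4
  x = 4
  v = 7
  return 7
After dead-code-elim (1 stmts):
  return 7
Evaluate:
  t = 4  =>  t = 4
  d = 7 - 0  =>  d = 7
  a = t  =>  a = 4
  x = t + 0  =>  x = 4
  v = d  =>  v = 7
  return v = 7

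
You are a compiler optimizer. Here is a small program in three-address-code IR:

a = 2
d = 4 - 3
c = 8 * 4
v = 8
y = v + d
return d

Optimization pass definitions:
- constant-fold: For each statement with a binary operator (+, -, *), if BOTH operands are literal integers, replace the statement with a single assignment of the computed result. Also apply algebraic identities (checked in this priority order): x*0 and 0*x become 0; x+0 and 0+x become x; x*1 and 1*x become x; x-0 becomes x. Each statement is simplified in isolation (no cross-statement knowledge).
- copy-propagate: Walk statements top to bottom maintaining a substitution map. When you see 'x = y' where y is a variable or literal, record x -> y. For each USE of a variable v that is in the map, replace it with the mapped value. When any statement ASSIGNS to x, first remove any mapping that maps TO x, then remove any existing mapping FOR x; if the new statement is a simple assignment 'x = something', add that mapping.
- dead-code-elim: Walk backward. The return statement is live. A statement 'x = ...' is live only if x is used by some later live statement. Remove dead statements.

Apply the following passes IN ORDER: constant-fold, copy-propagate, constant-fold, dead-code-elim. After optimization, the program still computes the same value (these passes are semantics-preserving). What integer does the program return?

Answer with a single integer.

Answer: 1

Derivation:
Initial IR:
  a = 2
  d = 4 - 3
  c = 8 * 4
  v = 8
  y = v + d
  return d
After constant-fold (6 stmts):
  a = 2
  d = 1
  c = 32
  v = 8
  y = v + d
  return d
After copy-propagate (6 stmts):
  a = 2
  d = 1
  c = 32
  v = 8
  y = 8 + 1
  return 1
After constant-fold (6 stmts):
  a = 2
  d = 1
  c = 32
  v = 8
  y = 9
  return 1
After dead-code-elim (1 stmts):
  return 1
Evaluate:
  a = 2  =>  a = 2
  d = 4 - 3  =>  d = 1
  c = 8 * 4  =>  c = 32
  v = 8  =>  v = 8
  y = v + d  =>  y = 9
  return d = 1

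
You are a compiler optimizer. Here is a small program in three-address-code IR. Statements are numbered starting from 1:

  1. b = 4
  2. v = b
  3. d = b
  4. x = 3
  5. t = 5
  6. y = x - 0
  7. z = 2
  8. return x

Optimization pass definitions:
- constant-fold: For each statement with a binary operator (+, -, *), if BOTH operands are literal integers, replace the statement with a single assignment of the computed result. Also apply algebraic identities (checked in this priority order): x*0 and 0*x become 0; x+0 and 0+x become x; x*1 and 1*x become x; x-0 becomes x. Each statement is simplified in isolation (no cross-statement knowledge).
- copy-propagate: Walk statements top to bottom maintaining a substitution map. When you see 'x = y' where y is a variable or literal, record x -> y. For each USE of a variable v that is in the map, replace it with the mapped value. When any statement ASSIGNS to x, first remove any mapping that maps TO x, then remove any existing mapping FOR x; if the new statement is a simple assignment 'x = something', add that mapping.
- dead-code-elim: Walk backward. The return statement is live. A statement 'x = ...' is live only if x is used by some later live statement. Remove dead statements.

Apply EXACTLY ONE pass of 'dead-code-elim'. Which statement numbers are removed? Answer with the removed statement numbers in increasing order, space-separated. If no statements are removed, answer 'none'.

Answer: 1 2 3 5 6 7

Derivation:
Backward liveness scan:
Stmt 1 'b = 4': DEAD (b not in live set [])
Stmt 2 'v = b': DEAD (v not in live set [])
Stmt 3 'd = b': DEAD (d not in live set [])
Stmt 4 'x = 3': KEEP (x is live); live-in = []
Stmt 5 't = 5': DEAD (t not in live set ['x'])
Stmt 6 'y = x - 0': DEAD (y not in live set ['x'])
Stmt 7 'z = 2': DEAD (z not in live set ['x'])
Stmt 8 'return x': KEEP (return); live-in = ['x']
Removed statement numbers: [1, 2, 3, 5, 6, 7]
Surviving IR:
  x = 3
  return x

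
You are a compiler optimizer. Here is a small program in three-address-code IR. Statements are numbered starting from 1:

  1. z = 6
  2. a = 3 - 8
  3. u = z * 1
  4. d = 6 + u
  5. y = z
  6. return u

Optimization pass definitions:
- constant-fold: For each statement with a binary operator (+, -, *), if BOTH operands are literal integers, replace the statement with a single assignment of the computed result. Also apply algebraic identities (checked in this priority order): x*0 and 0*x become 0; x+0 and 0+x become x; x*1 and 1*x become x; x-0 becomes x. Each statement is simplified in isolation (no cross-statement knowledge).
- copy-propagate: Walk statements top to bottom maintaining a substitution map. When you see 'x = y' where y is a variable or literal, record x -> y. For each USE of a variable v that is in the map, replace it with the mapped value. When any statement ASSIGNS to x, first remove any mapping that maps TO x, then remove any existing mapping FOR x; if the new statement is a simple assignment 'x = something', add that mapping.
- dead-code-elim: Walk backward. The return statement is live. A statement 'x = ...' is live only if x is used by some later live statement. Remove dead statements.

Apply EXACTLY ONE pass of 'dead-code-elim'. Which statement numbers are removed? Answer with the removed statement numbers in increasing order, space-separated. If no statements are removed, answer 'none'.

Answer: 2 4 5

Derivation:
Backward liveness scan:
Stmt 1 'z = 6': KEEP (z is live); live-in = []
Stmt 2 'a = 3 - 8': DEAD (a not in live set ['z'])
Stmt 3 'u = z * 1': KEEP (u is live); live-in = ['z']
Stmt 4 'd = 6 + u': DEAD (d not in live set ['u'])
Stmt 5 'y = z': DEAD (y not in live set ['u'])
Stmt 6 'return u': KEEP (return); live-in = ['u']
Removed statement numbers: [2, 4, 5]
Surviving IR:
  z = 6
  u = z * 1
  return u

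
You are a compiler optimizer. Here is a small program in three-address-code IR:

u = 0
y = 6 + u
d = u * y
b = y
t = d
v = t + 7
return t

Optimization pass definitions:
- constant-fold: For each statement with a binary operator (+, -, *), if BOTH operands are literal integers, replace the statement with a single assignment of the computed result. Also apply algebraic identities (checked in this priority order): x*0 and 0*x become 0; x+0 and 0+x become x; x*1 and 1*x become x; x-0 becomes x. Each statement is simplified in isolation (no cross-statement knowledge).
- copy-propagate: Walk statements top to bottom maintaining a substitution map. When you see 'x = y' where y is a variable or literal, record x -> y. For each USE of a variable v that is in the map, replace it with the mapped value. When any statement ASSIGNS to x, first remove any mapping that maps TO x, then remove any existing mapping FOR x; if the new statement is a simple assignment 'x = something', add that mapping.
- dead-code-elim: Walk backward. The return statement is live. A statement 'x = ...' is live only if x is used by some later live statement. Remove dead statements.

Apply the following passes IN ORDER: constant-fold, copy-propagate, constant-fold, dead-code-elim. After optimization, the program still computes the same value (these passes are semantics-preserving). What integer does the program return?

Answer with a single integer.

Answer: 0

Derivation:
Initial IR:
  u = 0
  y = 6 + u
  d = u * y
  b = y
  t = d
  v = t + 7
  return t
After constant-fold (7 stmts):
  u = 0
  y = 6 + u
  d = u * y
  b = y
  t = d
  v = t + 7
  return t
After copy-propagate (7 stmts):
  u = 0
  y = 6 + 0
  d = 0 * y
  b = y
  t = d
  v = d + 7
  return d
After constant-fold (7 stmts):
  u = 0
  y = 6
  d = 0
  b = y
  t = d
  v = d + 7
  return d
After dead-code-elim (2 stmts):
  d = 0
  return d
Evaluate:
  u = 0  =>  u = 0
  y = 6 + u  =>  y = 6
  d = u * y  =>  d = 0
  b = y  =>  b = 6
  t = d  =>  t = 0
  v = t + 7  =>  v = 7
  return t = 0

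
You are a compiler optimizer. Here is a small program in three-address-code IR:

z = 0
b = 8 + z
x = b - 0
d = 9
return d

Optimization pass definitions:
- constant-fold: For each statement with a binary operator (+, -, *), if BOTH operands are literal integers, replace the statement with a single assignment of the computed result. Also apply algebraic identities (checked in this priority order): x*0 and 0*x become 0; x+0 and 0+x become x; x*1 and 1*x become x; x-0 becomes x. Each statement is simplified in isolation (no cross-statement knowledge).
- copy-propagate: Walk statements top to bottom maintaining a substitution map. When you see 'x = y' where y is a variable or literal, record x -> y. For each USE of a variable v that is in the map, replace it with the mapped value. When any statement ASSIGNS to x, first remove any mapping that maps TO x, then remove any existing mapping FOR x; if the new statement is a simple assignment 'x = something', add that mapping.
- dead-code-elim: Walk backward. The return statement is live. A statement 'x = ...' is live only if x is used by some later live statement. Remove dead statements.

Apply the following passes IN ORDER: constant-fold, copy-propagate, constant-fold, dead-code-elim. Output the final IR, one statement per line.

Initial IR:
  z = 0
  b = 8 + z
  x = b - 0
  d = 9
  return d
After constant-fold (5 stmts):
  z = 0
  b = 8 + z
  x = b
  d = 9
  return d
After copy-propagate (5 stmts):
  z = 0
  b = 8 + 0
  x = b
  d = 9
  return 9
After constant-fold (5 stmts):
  z = 0
  b = 8
  x = b
  d = 9
  return 9
After dead-code-elim (1 stmts):
  return 9

Answer: return 9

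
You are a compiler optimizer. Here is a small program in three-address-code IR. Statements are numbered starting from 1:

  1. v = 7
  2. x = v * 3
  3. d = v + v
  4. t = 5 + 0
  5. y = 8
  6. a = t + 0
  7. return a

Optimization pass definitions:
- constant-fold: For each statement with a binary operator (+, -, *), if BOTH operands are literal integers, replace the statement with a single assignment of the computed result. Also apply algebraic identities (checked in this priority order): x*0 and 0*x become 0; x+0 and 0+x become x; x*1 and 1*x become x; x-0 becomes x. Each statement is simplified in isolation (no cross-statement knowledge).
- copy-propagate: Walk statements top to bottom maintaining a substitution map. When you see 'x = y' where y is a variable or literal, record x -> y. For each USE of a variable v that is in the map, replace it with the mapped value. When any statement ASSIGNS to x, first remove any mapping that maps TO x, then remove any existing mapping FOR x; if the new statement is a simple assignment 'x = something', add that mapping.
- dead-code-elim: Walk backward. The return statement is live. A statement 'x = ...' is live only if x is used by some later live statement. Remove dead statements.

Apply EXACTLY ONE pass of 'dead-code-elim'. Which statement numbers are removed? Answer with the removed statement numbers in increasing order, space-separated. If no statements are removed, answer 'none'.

Backward liveness scan:
Stmt 1 'v = 7': DEAD (v not in live set [])
Stmt 2 'x = v * 3': DEAD (x not in live set [])
Stmt 3 'd = v + v': DEAD (d not in live set [])
Stmt 4 't = 5 + 0': KEEP (t is live); live-in = []
Stmt 5 'y = 8': DEAD (y not in live set ['t'])
Stmt 6 'a = t + 0': KEEP (a is live); live-in = ['t']
Stmt 7 'return a': KEEP (return); live-in = ['a']
Removed statement numbers: [1, 2, 3, 5]
Surviving IR:
  t = 5 + 0
  a = t + 0
  return a

Answer: 1 2 3 5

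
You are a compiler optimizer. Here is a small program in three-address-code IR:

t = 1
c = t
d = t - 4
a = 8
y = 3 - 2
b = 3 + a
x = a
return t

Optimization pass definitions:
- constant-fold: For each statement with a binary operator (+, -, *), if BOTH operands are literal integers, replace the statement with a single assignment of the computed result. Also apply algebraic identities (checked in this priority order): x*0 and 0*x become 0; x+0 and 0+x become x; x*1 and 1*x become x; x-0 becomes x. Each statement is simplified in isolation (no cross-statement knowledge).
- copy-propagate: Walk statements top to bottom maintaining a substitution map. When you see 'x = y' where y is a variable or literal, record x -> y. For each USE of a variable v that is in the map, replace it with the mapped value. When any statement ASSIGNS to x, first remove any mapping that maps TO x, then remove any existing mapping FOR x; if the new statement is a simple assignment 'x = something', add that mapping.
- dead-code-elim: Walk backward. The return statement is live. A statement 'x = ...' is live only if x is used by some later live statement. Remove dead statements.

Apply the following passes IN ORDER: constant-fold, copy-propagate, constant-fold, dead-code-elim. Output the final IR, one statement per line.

Initial IR:
  t = 1
  c = t
  d = t - 4
  a = 8
  y = 3 - 2
  b = 3 + a
  x = a
  return t
After constant-fold (8 stmts):
  t = 1
  c = t
  d = t - 4
  a = 8
  y = 1
  b = 3 + a
  x = a
  return t
After copy-propagate (8 stmts):
  t = 1
  c = 1
  d = 1 - 4
  a = 8
  y = 1
  b = 3 + 8
  x = 8
  return 1
After constant-fold (8 stmts):
  t = 1
  c = 1
  d = -3
  a = 8
  y = 1
  b = 11
  x = 8
  return 1
After dead-code-elim (1 stmts):
  return 1

Answer: return 1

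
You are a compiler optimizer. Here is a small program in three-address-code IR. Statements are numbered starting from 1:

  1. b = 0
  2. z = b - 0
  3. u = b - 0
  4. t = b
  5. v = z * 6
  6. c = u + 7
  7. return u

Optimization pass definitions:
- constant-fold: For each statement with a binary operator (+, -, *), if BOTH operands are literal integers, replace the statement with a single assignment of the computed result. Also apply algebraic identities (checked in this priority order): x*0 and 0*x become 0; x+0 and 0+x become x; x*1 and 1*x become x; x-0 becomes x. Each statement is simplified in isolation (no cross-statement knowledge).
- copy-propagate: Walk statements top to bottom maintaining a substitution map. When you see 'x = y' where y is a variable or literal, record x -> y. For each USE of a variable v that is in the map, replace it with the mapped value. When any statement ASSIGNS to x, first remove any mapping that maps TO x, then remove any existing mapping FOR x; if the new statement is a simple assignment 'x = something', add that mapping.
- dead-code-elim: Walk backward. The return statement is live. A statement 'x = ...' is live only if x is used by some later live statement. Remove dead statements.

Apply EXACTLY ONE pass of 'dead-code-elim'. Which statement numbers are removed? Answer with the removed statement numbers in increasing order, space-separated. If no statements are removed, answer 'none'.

Backward liveness scan:
Stmt 1 'b = 0': KEEP (b is live); live-in = []
Stmt 2 'z = b - 0': DEAD (z not in live set ['b'])
Stmt 3 'u = b - 0': KEEP (u is live); live-in = ['b']
Stmt 4 't = b': DEAD (t not in live set ['u'])
Stmt 5 'v = z * 6': DEAD (v not in live set ['u'])
Stmt 6 'c = u + 7': DEAD (c not in live set ['u'])
Stmt 7 'return u': KEEP (return); live-in = ['u']
Removed statement numbers: [2, 4, 5, 6]
Surviving IR:
  b = 0
  u = b - 0
  return u

Answer: 2 4 5 6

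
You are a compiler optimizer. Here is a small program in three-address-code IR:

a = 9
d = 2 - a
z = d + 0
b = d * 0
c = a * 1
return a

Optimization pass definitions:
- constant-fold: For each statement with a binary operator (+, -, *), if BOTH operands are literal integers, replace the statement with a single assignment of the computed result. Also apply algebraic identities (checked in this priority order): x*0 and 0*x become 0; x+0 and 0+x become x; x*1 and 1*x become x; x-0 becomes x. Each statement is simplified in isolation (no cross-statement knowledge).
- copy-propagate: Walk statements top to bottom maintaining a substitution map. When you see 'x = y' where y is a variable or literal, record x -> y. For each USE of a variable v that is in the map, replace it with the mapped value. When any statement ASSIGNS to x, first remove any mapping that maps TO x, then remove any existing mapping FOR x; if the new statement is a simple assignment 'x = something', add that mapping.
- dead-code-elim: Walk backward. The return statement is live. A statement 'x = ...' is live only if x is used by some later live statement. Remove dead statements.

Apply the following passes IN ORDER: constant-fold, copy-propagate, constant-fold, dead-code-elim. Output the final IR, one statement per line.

Initial IR:
  a = 9
  d = 2 - a
  z = d + 0
  b = d * 0
  c = a * 1
  return a
After constant-fold (6 stmts):
  a = 9
  d = 2 - a
  z = d
  b = 0
  c = a
  return a
After copy-propagate (6 stmts):
  a = 9
  d = 2 - 9
  z = d
  b = 0
  c = 9
  return 9
After constant-fold (6 stmts):
  a = 9
  d = -7
  z = d
  b = 0
  c = 9
  return 9
After dead-code-elim (1 stmts):
  return 9

Answer: return 9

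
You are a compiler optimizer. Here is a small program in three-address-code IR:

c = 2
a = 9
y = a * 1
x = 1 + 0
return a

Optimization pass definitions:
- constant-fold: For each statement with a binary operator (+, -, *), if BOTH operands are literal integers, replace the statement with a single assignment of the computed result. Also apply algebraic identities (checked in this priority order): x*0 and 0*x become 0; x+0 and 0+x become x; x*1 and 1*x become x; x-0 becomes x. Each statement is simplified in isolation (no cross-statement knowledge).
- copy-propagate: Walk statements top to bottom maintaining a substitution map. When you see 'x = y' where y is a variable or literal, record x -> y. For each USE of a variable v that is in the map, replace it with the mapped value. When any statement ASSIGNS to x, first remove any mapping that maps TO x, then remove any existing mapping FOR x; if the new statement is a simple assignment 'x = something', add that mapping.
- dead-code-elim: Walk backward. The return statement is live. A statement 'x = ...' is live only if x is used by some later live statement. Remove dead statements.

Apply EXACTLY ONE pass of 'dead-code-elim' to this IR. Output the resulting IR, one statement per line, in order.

Applying dead-code-elim statement-by-statement:
  [5] return a  -> KEEP (return); live=['a']
  [4] x = 1 + 0  -> DEAD (x not live)
  [3] y = a * 1  -> DEAD (y not live)
  [2] a = 9  -> KEEP; live=[]
  [1] c = 2  -> DEAD (c not live)
Result (2 stmts):
  a = 9
  return a

Answer: a = 9
return a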